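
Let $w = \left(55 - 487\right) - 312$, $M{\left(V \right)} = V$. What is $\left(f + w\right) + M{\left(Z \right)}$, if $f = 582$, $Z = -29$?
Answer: $-191$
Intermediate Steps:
$w = -744$ ($w = -432 - 312 = -744$)
$\left(f + w\right) + M{\left(Z \right)} = \left(582 - 744\right) - 29 = -162 - 29 = -191$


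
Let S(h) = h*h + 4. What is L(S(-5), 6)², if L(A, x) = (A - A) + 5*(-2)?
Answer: 100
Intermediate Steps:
S(h) = 4 + h² (S(h) = h² + 4 = 4 + h²)
L(A, x) = -10 (L(A, x) = 0 - 10 = -10)
L(S(-5), 6)² = (-10)² = 100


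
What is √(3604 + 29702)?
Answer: √33306 ≈ 182.50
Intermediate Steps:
√(3604 + 29702) = √33306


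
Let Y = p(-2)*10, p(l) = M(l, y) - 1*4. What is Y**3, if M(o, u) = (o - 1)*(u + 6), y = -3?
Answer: -2197000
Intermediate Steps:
M(o, u) = (-1 + o)*(6 + u)
p(l) = -7 + 3*l (p(l) = (-6 - 1*(-3) + 6*l + l*(-3)) - 1*4 = (-6 + 3 + 6*l - 3*l) - 4 = (-3 + 3*l) - 4 = -7 + 3*l)
Y = -130 (Y = (-7 + 3*(-2))*10 = (-7 - 6)*10 = -13*10 = -130)
Y**3 = (-130)**3 = -2197000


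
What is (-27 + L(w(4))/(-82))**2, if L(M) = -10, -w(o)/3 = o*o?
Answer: 1214404/1681 ≈ 722.43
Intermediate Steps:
w(o) = -3*o**2 (w(o) = -3*o*o = -3*o**2)
(-27 + L(w(4))/(-82))**2 = (-27 - 10/(-82))**2 = (-27 - 10*(-1/82))**2 = (-27 + 5/41)**2 = (-1102/41)**2 = 1214404/1681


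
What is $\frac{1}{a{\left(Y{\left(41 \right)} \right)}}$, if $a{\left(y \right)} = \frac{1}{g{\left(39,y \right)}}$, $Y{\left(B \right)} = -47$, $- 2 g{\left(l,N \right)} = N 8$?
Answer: $188$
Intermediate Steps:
$g{\left(l,N \right)} = - 4 N$ ($g{\left(l,N \right)} = - \frac{N 8}{2} = - \frac{8 N}{2} = - 4 N$)
$a{\left(y \right)} = - \frac{1}{4 y}$ ($a{\left(y \right)} = \frac{1}{\left(-4\right) y} = - \frac{1}{4 y}$)
$\frac{1}{a{\left(Y{\left(41 \right)} \right)}} = \frac{1}{\left(- \frac{1}{4}\right) \frac{1}{-47}} = \frac{1}{\left(- \frac{1}{4}\right) \left(- \frac{1}{47}\right)} = \frac{1}{\frac{1}{188}} = 188$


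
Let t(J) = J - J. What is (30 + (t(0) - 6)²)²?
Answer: 4356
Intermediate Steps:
t(J) = 0
(30 + (t(0) - 6)²)² = (30 + (0 - 6)²)² = (30 + (-6)²)² = (30 + 36)² = 66² = 4356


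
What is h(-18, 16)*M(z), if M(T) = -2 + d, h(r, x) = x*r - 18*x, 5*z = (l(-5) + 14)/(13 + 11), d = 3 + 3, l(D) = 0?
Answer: -2304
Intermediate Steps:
d = 6
z = 7/60 (z = ((0 + 14)/(13 + 11))/5 = (14/24)/5 = (14*(1/24))/5 = (⅕)*(7/12) = 7/60 ≈ 0.11667)
h(r, x) = -18*x + r*x (h(r, x) = r*x - 18*x = -18*x + r*x)
M(T) = 4 (M(T) = -2 + 6 = 4)
h(-18, 16)*M(z) = (16*(-18 - 18))*4 = (16*(-36))*4 = -576*4 = -2304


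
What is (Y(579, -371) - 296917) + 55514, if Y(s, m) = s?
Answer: -240824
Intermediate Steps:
(Y(579, -371) - 296917) + 55514 = (579 - 296917) + 55514 = -296338 + 55514 = -240824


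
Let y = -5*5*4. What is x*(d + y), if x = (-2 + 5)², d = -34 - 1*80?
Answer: -1926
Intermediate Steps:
d = -114 (d = -34 - 80 = -114)
x = 9 (x = 3² = 9)
y = -100 (y = -25*4 = -100)
x*(d + y) = 9*(-114 - 100) = 9*(-214) = -1926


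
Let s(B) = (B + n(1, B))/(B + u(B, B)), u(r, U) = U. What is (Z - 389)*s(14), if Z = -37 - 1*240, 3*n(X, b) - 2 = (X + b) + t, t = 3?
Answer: -3441/7 ≈ -491.57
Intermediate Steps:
n(X, b) = 5/3 + X/3 + b/3 (n(X, b) = ⅔ + ((X + b) + 3)/3 = ⅔ + (3 + X + b)/3 = ⅔ + (1 + X/3 + b/3) = 5/3 + X/3 + b/3)
s(B) = (2 + 4*B/3)/(2*B) (s(B) = (B + (5/3 + (⅓)*1 + B/3))/(B + B) = (B + (5/3 + ⅓ + B/3))/((2*B)) = (B + (2 + B/3))*(1/(2*B)) = (2 + 4*B/3)*(1/(2*B)) = (2 + 4*B/3)/(2*B))
Z = -277 (Z = -37 - 240 = -277)
(Z - 389)*s(14) = (-277 - 389)*(⅔ + 1/14) = -666*(⅔ + 1/14) = -666*31/42 = -3441/7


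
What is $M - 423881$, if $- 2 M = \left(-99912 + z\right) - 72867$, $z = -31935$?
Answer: $-321524$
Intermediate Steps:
$M = 102357$ ($M = - \frac{\left(-99912 - 31935\right) - 72867}{2} = - \frac{-131847 - 72867}{2} = \left(- \frac{1}{2}\right) \left(-204714\right) = 102357$)
$M - 423881 = 102357 - 423881 = -321524$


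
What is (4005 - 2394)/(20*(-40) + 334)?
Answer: -1611/466 ≈ -3.4571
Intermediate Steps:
(4005 - 2394)/(20*(-40) + 334) = 1611/(-800 + 334) = 1611/(-466) = 1611*(-1/466) = -1611/466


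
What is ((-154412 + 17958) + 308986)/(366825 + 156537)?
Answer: 86266/261681 ≈ 0.32966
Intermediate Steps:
((-154412 + 17958) + 308986)/(366825 + 156537) = (-136454 + 308986)/523362 = 172532*(1/523362) = 86266/261681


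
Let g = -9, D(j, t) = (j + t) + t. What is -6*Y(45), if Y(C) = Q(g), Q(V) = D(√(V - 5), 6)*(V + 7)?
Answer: 144 + 12*I*√14 ≈ 144.0 + 44.9*I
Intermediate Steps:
D(j, t) = j + 2*t
Q(V) = (7 + V)*(12 + √(-5 + V)) (Q(V) = (√(V - 5) + 2*6)*(V + 7) = (√(-5 + V) + 12)*(7 + V) = (12 + √(-5 + V))*(7 + V) = (7 + V)*(12 + √(-5 + V)))
Y(C) = -24 - 2*I*√14 (Y(C) = (7 - 9)*(12 + √(-5 - 9)) = -2*(12 + √(-14)) = -2*(12 + I*√14) = -24 - 2*I*√14)
-6*Y(45) = -6*(-24 - 2*I*√14) = 144 + 12*I*√14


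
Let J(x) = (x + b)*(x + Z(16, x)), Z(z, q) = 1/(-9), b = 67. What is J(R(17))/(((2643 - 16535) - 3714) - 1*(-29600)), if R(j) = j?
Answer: 2128/17991 ≈ 0.11828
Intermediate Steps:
Z(z, q) = -⅑
J(x) = (67 + x)*(-⅑ + x) (J(x) = (x + 67)*(x - ⅑) = (67 + x)*(-⅑ + x))
J(R(17))/(((2643 - 16535) - 3714) - 1*(-29600)) = (-67/9 + 17² + (602/9)*17)/(((2643 - 16535) - 3714) - 1*(-29600)) = (-67/9 + 289 + 10234/9)/((-13892 - 3714) + 29600) = 4256/(3*(-17606 + 29600)) = (4256/3)/11994 = (4256/3)*(1/11994) = 2128/17991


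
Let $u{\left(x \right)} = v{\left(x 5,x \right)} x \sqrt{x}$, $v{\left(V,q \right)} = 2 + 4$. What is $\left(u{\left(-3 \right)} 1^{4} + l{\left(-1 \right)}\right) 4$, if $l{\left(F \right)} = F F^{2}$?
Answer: $-4 - 72 i \sqrt{3} \approx -4.0 - 124.71 i$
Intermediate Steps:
$v{\left(V,q \right)} = 6$
$l{\left(F \right)} = F^{3}$
$u{\left(x \right)} = 6 x^{\frac{3}{2}}$ ($u{\left(x \right)} = 6 x \sqrt{x} = 6 x^{\frac{3}{2}}$)
$\left(u{\left(-3 \right)} 1^{4} + l{\left(-1 \right)}\right) 4 = \left(6 \left(-3\right)^{\frac{3}{2}} \cdot 1^{4} + \left(-1\right)^{3}\right) 4 = \left(6 \left(- 3 i \sqrt{3}\right) 1 - 1\right) 4 = \left(- 18 i \sqrt{3} \cdot 1 - 1\right) 4 = \left(- 18 i \sqrt{3} - 1\right) 4 = \left(-1 - 18 i \sqrt{3}\right) 4 = -4 - 72 i \sqrt{3}$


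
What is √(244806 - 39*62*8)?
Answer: √225462 ≈ 474.83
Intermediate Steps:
√(244806 - 39*62*8) = √(244806 - 2418*8) = √(244806 - 19344) = √225462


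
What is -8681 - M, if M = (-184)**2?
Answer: -42537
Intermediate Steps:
M = 33856
-8681 - M = -8681 - 1*33856 = -8681 - 33856 = -42537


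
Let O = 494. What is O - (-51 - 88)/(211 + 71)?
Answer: 139447/282 ≈ 494.49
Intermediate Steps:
O - (-51 - 88)/(211 + 71) = 494 - (-51 - 88)/(211 + 71) = 494 - (-139)/282 = 494 - 1*(-139/282) = 494 + 139/282 = 139447/282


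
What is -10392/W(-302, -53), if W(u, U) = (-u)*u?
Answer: 2598/22801 ≈ 0.11394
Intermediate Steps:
W(u, U) = -u²
-10392/W(-302, -53) = -10392/((-1*(-302)²)) = -10392/((-1*91204)) = -10392/(-91204) = -10392*(-1/91204) = 2598/22801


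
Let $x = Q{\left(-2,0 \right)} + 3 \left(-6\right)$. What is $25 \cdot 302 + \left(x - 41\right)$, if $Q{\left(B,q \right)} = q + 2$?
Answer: $7493$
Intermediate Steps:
$Q{\left(B,q \right)} = 2 + q$
$x = -16$ ($x = \left(2 + 0\right) + 3 \left(-6\right) = 2 - 18 = -16$)
$25 \cdot 302 + \left(x - 41\right) = 25 \cdot 302 - 57 = 7550 - 57 = 7493$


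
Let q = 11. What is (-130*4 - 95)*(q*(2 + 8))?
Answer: -67650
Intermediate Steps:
(-130*4 - 95)*(q*(2 + 8)) = (-130*4 - 95)*(11*(2 + 8)) = (-520 - 95)*(11*10) = -615*110 = -67650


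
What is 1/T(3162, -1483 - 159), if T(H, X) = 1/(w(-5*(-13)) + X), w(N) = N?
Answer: -1577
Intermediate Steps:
T(H, X) = 1/(65 + X) (T(H, X) = 1/(-5*(-13) + X) = 1/(65 + X))
1/T(3162, -1483 - 159) = 1/(1/(65 + (-1483 - 159))) = 1/(1/(65 - 1642)) = 1/(1/(-1577)) = 1/(-1/1577) = -1577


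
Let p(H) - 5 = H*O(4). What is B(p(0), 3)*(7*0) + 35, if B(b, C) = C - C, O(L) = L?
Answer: 35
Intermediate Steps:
p(H) = 5 + 4*H (p(H) = 5 + H*4 = 5 + 4*H)
B(b, C) = 0
B(p(0), 3)*(7*0) + 35 = 0*(7*0) + 35 = 0*0 + 35 = 0 + 35 = 35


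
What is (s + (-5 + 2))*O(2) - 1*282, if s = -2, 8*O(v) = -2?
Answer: -1123/4 ≈ -280.75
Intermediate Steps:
O(v) = -¼ (O(v) = (⅛)*(-2) = -¼)
(s + (-5 + 2))*O(2) - 1*282 = (-2 + (-5 + 2))*(-¼) - 1*282 = (-2 - 3)*(-¼) - 282 = -5*(-¼) - 282 = 5/4 - 282 = -1123/4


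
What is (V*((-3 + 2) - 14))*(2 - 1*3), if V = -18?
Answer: -270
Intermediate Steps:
(V*((-3 + 2) - 14))*(2 - 1*3) = (-18*((-3 + 2) - 14))*(2 - 1*3) = (-18*(-1 - 14))*(2 - 3) = -18*(-15)*(-1) = 270*(-1) = -270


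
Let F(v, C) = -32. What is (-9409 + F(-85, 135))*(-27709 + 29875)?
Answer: -20449206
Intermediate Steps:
(-9409 + F(-85, 135))*(-27709 + 29875) = (-9409 - 32)*(-27709 + 29875) = -9441*2166 = -20449206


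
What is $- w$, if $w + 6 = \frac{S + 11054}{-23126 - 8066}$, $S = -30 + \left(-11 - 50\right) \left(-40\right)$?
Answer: $\frac{25077}{3899} \approx 6.4316$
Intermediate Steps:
$S = 2410$ ($S = -30 + \left(-11 - 50\right) \left(-40\right) = -30 - -2440 = -30 + 2440 = 2410$)
$w = - \frac{25077}{3899}$ ($w = -6 + \frac{2410 + 11054}{-23126 - 8066} = -6 + \frac{13464}{-31192} = -6 + 13464 \left(- \frac{1}{31192}\right) = -6 - \frac{1683}{3899} = - \frac{25077}{3899} \approx -6.4316$)
$- w = \left(-1\right) \left(- \frac{25077}{3899}\right) = \frac{25077}{3899}$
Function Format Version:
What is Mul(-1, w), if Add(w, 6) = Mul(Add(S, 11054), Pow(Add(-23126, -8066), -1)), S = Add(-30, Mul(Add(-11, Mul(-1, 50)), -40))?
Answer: Rational(25077, 3899) ≈ 6.4316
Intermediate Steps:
S = 2410 (S = Add(-30, Mul(Add(-11, -50), -40)) = Add(-30, Mul(-61, -40)) = Add(-30, 2440) = 2410)
w = Rational(-25077, 3899) (w = Add(-6, Mul(Add(2410, 11054), Pow(Add(-23126, -8066), -1))) = Add(-6, Mul(13464, Pow(-31192, -1))) = Add(-6, Mul(13464, Rational(-1, 31192))) = Add(-6, Rational(-1683, 3899)) = Rational(-25077, 3899) ≈ -6.4316)
Mul(-1, w) = Mul(-1, Rational(-25077, 3899)) = Rational(25077, 3899)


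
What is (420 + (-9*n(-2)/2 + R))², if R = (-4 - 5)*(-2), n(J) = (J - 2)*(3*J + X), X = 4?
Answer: 161604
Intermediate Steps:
n(J) = (-2 + J)*(4 + 3*J) (n(J) = (J - 2)*(3*J + 4) = (-2 + J)*(4 + 3*J))
R = 18 (R = -9*(-2) = 18)
(420 + (-9*n(-2)/2 + R))² = (420 + (-9*(-8 - 2*(-2) + 3*(-2)²)/2 + 18))² = (420 + (-9*(-8 + 4 + 3*4)/2 + 18))² = (420 + (-9*(-8 + 4 + 12)/2 + 18))² = (420 + (-72/2 + 18))² = (420 + (-9*4 + 18))² = (420 + (-36 + 18))² = (420 - 18)² = 402² = 161604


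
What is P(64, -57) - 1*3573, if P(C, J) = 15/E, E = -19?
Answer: -67902/19 ≈ -3573.8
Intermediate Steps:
P(C, J) = -15/19 (P(C, J) = 15/(-19) = 15*(-1/19) = -15/19)
P(64, -57) - 1*3573 = -15/19 - 1*3573 = -15/19 - 3573 = -67902/19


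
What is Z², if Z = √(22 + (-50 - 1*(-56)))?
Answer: 28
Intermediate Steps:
Z = 2*√7 (Z = √(22 + (-50 + 56)) = √(22 + 6) = √28 = 2*√7 ≈ 5.2915)
Z² = (2*√7)² = 28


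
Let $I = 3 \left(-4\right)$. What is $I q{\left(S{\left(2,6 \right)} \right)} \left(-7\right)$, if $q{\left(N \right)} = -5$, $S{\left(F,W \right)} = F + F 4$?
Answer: $-420$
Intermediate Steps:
$S{\left(F,W \right)} = 5 F$ ($S{\left(F,W \right)} = F + 4 F = 5 F$)
$I = -12$
$I q{\left(S{\left(2,6 \right)} \right)} \left(-7\right) = \left(-12\right) \left(-5\right) \left(-7\right) = 60 \left(-7\right) = -420$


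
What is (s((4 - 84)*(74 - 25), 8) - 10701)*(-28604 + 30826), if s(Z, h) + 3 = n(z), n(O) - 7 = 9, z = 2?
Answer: -23748736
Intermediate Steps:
n(O) = 16 (n(O) = 7 + 9 = 16)
s(Z, h) = 13 (s(Z, h) = -3 + 16 = 13)
(s((4 - 84)*(74 - 25), 8) - 10701)*(-28604 + 30826) = (13 - 10701)*(-28604 + 30826) = -10688*2222 = -23748736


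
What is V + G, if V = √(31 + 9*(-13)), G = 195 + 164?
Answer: 359 + I*√86 ≈ 359.0 + 9.2736*I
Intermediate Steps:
G = 359
V = I*√86 (V = √(31 - 117) = √(-86) = I*√86 ≈ 9.2736*I)
V + G = I*√86 + 359 = 359 + I*√86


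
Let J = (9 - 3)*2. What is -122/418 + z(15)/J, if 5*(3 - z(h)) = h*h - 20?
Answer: -4337/1254 ≈ -3.4585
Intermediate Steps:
J = 12 (J = 6*2 = 12)
z(h) = 7 - h**2/5 (z(h) = 3 - (h*h - 20)/5 = 3 - (h**2 - 20)/5 = 3 - (-20 + h**2)/5 = 3 + (4 - h**2/5) = 7 - h**2/5)
-122/418 + z(15)/J = -122/418 + (7 - 1/5*15**2)/12 = -122*1/418 + (7 - 1/5*225)*(1/12) = -61/209 + (7 - 45)*(1/12) = -61/209 - 38*1/12 = -61/209 - 19/6 = -4337/1254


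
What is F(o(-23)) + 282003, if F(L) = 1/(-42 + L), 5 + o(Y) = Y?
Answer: 19740209/70 ≈ 2.8200e+5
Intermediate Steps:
o(Y) = -5 + Y
F(o(-23)) + 282003 = 1/(-42 + (-5 - 23)) + 282003 = 1/(-42 - 28) + 282003 = 1/(-70) + 282003 = -1/70 + 282003 = 19740209/70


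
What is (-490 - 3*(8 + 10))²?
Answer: 295936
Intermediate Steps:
(-490 - 3*(8 + 10))² = (-490 - 3*18)² = (-490 - 54)² = (-544)² = 295936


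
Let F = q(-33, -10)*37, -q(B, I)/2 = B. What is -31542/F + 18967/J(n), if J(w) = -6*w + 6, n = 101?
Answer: -10873769/244200 ≈ -44.528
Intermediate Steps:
J(w) = 6 - 6*w
q(B, I) = -2*B
F = 2442 (F = -2*(-33)*37 = 66*37 = 2442)
-31542/F + 18967/J(n) = -31542/2442 + 18967/(6 - 6*101) = -31542*1/2442 + 18967/(6 - 606) = -5257/407 + 18967/(-600) = -5257/407 + 18967*(-1/600) = -5257/407 - 18967/600 = -10873769/244200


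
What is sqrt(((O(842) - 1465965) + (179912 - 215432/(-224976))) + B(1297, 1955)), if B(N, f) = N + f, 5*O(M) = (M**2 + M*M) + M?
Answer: I*sqrt(790092449622210)/28122 ≈ 999.52*I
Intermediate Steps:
O(M) = M/5 + 2*M**2/5 (O(M) = ((M**2 + M*M) + M)/5 = ((M**2 + M**2) + M)/5 = (2*M**2 + M)/5 = (M + 2*M**2)/5 = M/5 + 2*M**2/5)
sqrt(((O(842) - 1465965) + (179912 - 215432/(-224976))) + B(1297, 1955)) = sqrt((((1/5)*842*(1 + 2*842) - 1465965) + (179912 - 215432/(-224976))) + (1297 + 1955)) = sqrt((((1/5)*842*(1 + 1684) - 1465965) + (179912 - 215432*(-1/224976))) + 3252) = sqrt((((1/5)*842*1685 - 1465965) + (179912 + 26929/28122)) + 3252) = sqrt(((283754 - 1465965) + 5059512193/28122) + 3252) = sqrt((-1182211 + 5059512193/28122) + 3252) = sqrt(-28186625549/28122 + 3252) = sqrt(-28095172805/28122) = I*sqrt(790092449622210)/28122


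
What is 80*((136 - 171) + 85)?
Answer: 4000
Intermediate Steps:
80*((136 - 171) + 85) = 80*(-35 + 85) = 80*50 = 4000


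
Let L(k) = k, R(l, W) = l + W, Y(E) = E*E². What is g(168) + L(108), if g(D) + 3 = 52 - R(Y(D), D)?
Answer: -4741643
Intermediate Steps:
Y(E) = E³
R(l, W) = W + l
g(D) = 49 - D - D³ (g(D) = -3 + (52 - (D + D³)) = -3 + (52 + (-D - D³)) = -3 + (52 - D - D³) = 49 - D - D³)
g(168) + L(108) = (49 - 1*168 - 1*168³) + 108 = (49 - 168 - 1*4741632) + 108 = (49 - 168 - 4741632) + 108 = -4741751 + 108 = -4741643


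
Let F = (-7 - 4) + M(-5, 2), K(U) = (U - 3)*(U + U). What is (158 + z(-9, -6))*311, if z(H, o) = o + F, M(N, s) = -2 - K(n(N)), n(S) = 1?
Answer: 44473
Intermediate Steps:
K(U) = 2*U*(-3 + U) (K(U) = (-3 + U)*(2*U) = 2*U*(-3 + U))
M(N, s) = 2 (M(N, s) = -2 - 2*(-3 + 1) = -2 - 2*(-2) = -2 - 1*(-4) = -2 + 4 = 2)
F = -9 (F = (-7 - 4) + 2 = -11 + 2 = -9)
z(H, o) = -9 + o (z(H, o) = o - 9 = -9 + o)
(158 + z(-9, -6))*311 = (158 + (-9 - 6))*311 = (158 - 15)*311 = 143*311 = 44473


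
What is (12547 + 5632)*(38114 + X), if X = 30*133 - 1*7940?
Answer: 621067356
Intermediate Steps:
X = -3950 (X = 3990 - 7940 = -3950)
(12547 + 5632)*(38114 + X) = (12547 + 5632)*(38114 - 3950) = 18179*34164 = 621067356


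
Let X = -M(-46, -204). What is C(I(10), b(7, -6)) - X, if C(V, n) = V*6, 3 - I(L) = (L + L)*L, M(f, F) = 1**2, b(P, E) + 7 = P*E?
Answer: -1181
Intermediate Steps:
b(P, E) = -7 + E*P (b(P, E) = -7 + P*E = -7 + E*P)
M(f, F) = 1
I(L) = 3 - 2*L**2 (I(L) = 3 - (L + L)*L = 3 - 2*L*L = 3 - 2*L**2)
C(V, n) = 6*V
X = -1 (X = -1*1 = -1)
C(I(10), b(7, -6)) - X = 6*(3 - 2*10**2) - 1*(-1) = 6*(3 - 2*100) + 1 = 6*(3 - 200) + 1 = 6*(-197) + 1 = -1182 + 1 = -1181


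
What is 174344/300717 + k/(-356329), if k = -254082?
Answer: 138530599970/107154187893 ≈ 1.2928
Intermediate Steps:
174344/300717 + k/(-356329) = 174344/300717 - 254082/(-356329) = 174344*(1/300717) - 254082*(-1/356329) = 174344/300717 + 254082/356329 = 138530599970/107154187893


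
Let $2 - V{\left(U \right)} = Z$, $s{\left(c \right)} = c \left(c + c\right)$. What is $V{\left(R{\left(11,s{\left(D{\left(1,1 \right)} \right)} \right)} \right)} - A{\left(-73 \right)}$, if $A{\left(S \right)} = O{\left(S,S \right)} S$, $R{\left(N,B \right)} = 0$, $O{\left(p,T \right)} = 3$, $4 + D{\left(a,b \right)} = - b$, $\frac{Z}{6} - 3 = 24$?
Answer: $59$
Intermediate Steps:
$Z = 162$ ($Z = 18 + 6 \cdot 24 = 18 + 144 = 162$)
$D{\left(a,b \right)} = -4 - b$
$s{\left(c \right)} = 2 c^{2}$ ($s{\left(c \right)} = c 2 c = 2 c^{2}$)
$V{\left(U \right)} = -160$ ($V{\left(U \right)} = 2 - 162 = -160$)
$A{\left(S \right)} = 3 S$
$V{\left(R{\left(11,s{\left(D{\left(1,1 \right)} \right)} \right)} \right)} - A{\left(-73 \right)} = -160 - 3 \left(-73\right) = -160 - -219 = -160 + 219 = 59$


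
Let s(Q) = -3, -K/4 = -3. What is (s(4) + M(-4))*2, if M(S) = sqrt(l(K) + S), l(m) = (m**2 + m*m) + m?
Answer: -6 + 4*sqrt(74) ≈ 28.409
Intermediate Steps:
K = 12 (K = -4*(-3) = 12)
l(m) = m + 2*m**2 (l(m) = (m**2 + m**2) + m = 2*m**2 + m = m + 2*m**2)
M(S) = sqrt(300 + S) (M(S) = sqrt(12*(1 + 2*12) + S) = sqrt(12*(1 + 24) + S) = sqrt(12*25 + S) = sqrt(300 + S))
(s(4) + M(-4))*2 = (-3 + sqrt(300 - 4))*2 = (-3 + sqrt(296))*2 = (-3 + 2*sqrt(74))*2 = -6 + 4*sqrt(74)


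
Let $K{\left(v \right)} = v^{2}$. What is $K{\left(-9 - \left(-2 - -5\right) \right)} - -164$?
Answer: $308$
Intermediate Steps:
$K{\left(-9 - \left(-2 - -5\right) \right)} - -164 = \left(-9 - \left(-2 - -5\right)\right)^{2} - -164 = \left(-9 - \left(-2 + 5\right)\right)^{2} + 164 = \left(-9 - 3\right)^{2} + 164 = \left(-12\right)^{2} + 164 = 144 + 164 = 308$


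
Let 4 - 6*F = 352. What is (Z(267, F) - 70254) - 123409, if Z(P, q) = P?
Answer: -193396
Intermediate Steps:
F = -58 (F = ⅔ - ⅙*352 = ⅔ - 176/3 = -58)
(Z(267, F) - 70254) - 123409 = (267 - 70254) - 123409 = -69987 - 123409 = -193396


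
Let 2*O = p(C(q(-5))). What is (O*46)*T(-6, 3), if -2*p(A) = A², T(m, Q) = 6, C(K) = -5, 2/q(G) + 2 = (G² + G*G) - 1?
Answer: -1725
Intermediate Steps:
q(G) = 2/(-3 + 2*G²) (q(G) = 2/(-2 + ((G² + G*G) - 1)) = 2/(-2 + ((G² + G²) - 1)) = 2/(-2 + (2*G² - 1)) = 2/(-2 + (-1 + 2*G²)) = 2/(-3 + 2*G²))
p(A) = -A²/2
O = -25/4 (O = (-½*(-5)²)/2 = (-½*25)/2 = (½)*(-25/2) = -25/4 ≈ -6.2500)
(O*46)*T(-6, 3) = -25/4*46*6 = -575/2*6 = -1725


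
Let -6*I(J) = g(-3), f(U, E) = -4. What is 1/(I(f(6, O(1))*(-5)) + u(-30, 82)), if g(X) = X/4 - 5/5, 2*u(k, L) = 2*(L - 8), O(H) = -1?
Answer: 24/1783 ≈ 0.013460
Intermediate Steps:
u(k, L) = -8 + L (u(k, L) = (2*(L - 8))/2 = (2*(-8 + L))/2 = (-16 + 2*L)/2 = -8 + L)
g(X) = -1 + X/4 (g(X) = X*(1/4) - 5*1/5 = X/4 - 1 = -1 + X/4)
I(J) = 7/24 (I(J) = -(-1 + (1/4)*(-3))/6 = -(-1 - 3/4)/6 = -1/6*(-7/4) = 7/24)
1/(I(f(6, O(1))*(-5)) + u(-30, 82)) = 1/(7/24 + (-8 + 82)) = 1/(7/24 + 74) = 1/(1783/24) = 24/1783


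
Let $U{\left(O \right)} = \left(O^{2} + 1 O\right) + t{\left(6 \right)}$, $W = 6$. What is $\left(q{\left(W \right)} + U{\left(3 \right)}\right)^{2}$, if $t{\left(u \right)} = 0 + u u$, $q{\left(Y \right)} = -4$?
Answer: $1936$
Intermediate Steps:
$t{\left(u \right)} = u^{2}$ ($t{\left(u \right)} = 0 + u^{2} = u^{2}$)
$U{\left(O \right)} = 36 + O + O^{2}$ ($U{\left(O \right)} = \left(O^{2} + 1 O\right) + 6^{2} = \left(O^{2} + O\right) + 36 = \left(O + O^{2}\right) + 36 = 36 + O + O^{2}$)
$\left(q{\left(W \right)} + U{\left(3 \right)}\right)^{2} = \left(-4 + \left(36 + 3 + 3^{2}\right)\right)^{2} = \left(-4 + \left(36 + 3 + 9\right)\right)^{2} = \left(-4 + 48\right)^{2} = 44^{2} = 1936$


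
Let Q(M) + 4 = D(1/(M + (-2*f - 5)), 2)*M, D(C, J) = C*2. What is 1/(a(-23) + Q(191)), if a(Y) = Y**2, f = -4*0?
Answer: 93/49016 ≈ 0.0018973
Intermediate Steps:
f = 0
D(C, J) = 2*C
Q(M) = -4 + 2*M/(-5 + M) (Q(M) = -4 + (2/(M + (-2*0 - 5)))*M = -4 + (2/(M + (0 - 5)))*M = -4 + (2/(M - 5))*M = -4 + (2/(-5 + M))*M = -4 + 2*M/(-5 + M))
1/(a(-23) + Q(191)) = 1/((-23)**2 + 2*(10 - 1*191)/(-5 + 191)) = 1/(529 + 2*(10 - 191)/186) = 1/(529 + 2*(1/186)*(-181)) = 1/(529 - 181/93) = 1/(49016/93) = 93/49016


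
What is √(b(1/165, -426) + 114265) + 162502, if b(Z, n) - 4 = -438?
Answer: 162502 + √113831 ≈ 1.6284e+5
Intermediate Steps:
b(Z, n) = -434 (b(Z, n) = 4 - 438 = -434)
√(b(1/165, -426) + 114265) + 162502 = √(-434 + 114265) + 162502 = √113831 + 162502 = 162502 + √113831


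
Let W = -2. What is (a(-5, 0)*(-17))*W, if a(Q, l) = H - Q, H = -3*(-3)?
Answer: 476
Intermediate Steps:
H = 9
a(Q, l) = 9 - Q
(a(-5, 0)*(-17))*W = ((9 - 1*(-5))*(-17))*(-2) = ((9 + 5)*(-17))*(-2) = (14*(-17))*(-2) = -238*(-2) = 476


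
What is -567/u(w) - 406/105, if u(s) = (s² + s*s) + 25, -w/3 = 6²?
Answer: -1362979/350295 ≈ -3.8909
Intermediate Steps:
w = -108 (w = -3*6² = -3*36 = -108)
u(s) = 25 + 2*s² (u(s) = (s² + s²) + 25 = 2*s² + 25 = 25 + 2*s²)
-567/u(w) - 406/105 = -567/(25 + 2*(-108)²) - 406/105 = -567/(25 + 2*11664) - 406*1/105 = -567/(25 + 23328) - 58/15 = -567/23353 - 58/15 = -1362979/350295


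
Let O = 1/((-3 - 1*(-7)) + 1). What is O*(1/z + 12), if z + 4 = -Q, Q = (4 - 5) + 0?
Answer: 7/3 ≈ 2.3333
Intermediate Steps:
O = ⅕ (O = 1/((-3 + 7) + 1) = 1/(4 + 1) = 1/5 = ⅕ ≈ 0.20000)
Q = -1 (Q = -1 + 0 = -1)
z = -3 (z = -4 - 1*(-1) = -4 + 1 = -3)
O*(1/z + 12) = (1/(-3) + 12)/5 = (-⅓ + 12)/5 = (⅕)*(35/3) = 7/3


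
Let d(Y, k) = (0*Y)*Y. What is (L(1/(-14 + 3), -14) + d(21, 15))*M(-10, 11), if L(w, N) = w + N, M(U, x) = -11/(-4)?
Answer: -155/4 ≈ -38.750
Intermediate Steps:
M(U, x) = 11/4 (M(U, x) = -11*(-¼) = 11/4)
d(Y, k) = 0 (d(Y, k) = 0*Y = 0)
L(w, N) = N + w
(L(1/(-14 + 3), -14) + d(21, 15))*M(-10, 11) = ((-14 + 1/(-14 + 3)) + 0)*(11/4) = ((-14 + 1/(-11)) + 0)*(11/4) = ((-14 - 1/11) + 0)*(11/4) = (-155/11 + 0)*(11/4) = -155/11*11/4 = -155/4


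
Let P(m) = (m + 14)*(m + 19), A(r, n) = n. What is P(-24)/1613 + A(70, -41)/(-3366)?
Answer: 234433/5429358 ≈ 0.043179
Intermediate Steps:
P(m) = (14 + m)*(19 + m)
P(-24)/1613 + A(70, -41)/(-3366) = (266 + (-24)² + 33*(-24))/1613 - 41/(-3366) = (266 + 576 - 792)*(1/1613) - 41*(-1/3366) = 50*(1/1613) + 41/3366 = 50/1613 + 41/3366 = 234433/5429358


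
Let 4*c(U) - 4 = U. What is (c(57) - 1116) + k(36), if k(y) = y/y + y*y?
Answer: 785/4 ≈ 196.25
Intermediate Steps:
c(U) = 1 + U/4
k(y) = 1 + y²
(c(57) - 1116) + k(36) = ((1 + (¼)*57) - 1116) + (1 + 36²) = ((1 + 57/4) - 1116) + (1 + 1296) = (61/4 - 1116) + 1297 = -4403/4 + 1297 = 785/4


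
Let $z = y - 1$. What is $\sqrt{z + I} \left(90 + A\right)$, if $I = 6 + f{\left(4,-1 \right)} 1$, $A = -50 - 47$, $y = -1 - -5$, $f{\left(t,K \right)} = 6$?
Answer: $- 7 \sqrt{15} \approx -27.111$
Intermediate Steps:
$y = 4$ ($y = -1 + 5 = 4$)
$A = -97$
$I = 12$ ($I = 6 + 6 \cdot 1 = 6 + 6 = 12$)
$z = 3$ ($z = 4 - 1 = 3$)
$\sqrt{z + I} \left(90 + A\right) = \sqrt{3 + 12} \left(90 - 97\right) = \sqrt{15} \left(-7\right) = - 7 \sqrt{15}$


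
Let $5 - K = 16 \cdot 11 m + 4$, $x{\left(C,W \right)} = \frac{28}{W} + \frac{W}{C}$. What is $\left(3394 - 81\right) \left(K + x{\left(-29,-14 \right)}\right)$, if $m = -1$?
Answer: $\frac{16859857}{29} \approx 5.8137 \cdot 10^{5}$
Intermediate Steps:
$K = 177$ ($K = 5 - \left(16 \cdot 11 \left(-1\right) + 4\right) = 5 - \left(16 \left(-11\right) + 4\right) = 5 - \left(-176 + 4\right) = 5 - -172 = 5 + 172 = 177$)
$\left(3394 - 81\right) \left(K + x{\left(-29,-14 \right)}\right) = \left(3394 - 81\right) \left(177 + \left(\frac{28}{-14} - \frac{14}{-29}\right)\right) = 3313 \left(177 + \left(28 \left(- \frac{1}{14}\right) - - \frac{14}{29}\right)\right) = 3313 \left(177 + \left(-2 + \frac{14}{29}\right)\right) = 3313 \left(177 - \frac{44}{29}\right) = 3313 \cdot \frac{5089}{29} = \frac{16859857}{29}$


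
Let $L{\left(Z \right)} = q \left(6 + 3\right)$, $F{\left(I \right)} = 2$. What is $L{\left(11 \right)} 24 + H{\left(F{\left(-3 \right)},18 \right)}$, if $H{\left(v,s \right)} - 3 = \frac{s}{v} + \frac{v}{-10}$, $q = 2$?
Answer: $\frac{2219}{5} \approx 443.8$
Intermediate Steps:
$L{\left(Z \right)} = 18$ ($L{\left(Z \right)} = 2 \left(6 + 3\right) = 2 \cdot 9 = 18$)
$H{\left(v,s \right)} = 3 - \frac{v}{10} + \frac{s}{v}$ ($H{\left(v,s \right)} = 3 + \left(\frac{s}{v} + \frac{v}{-10}\right) = 3 + \left(\frac{s}{v} + v \left(- \frac{1}{10}\right)\right) = 3 + \left(\frac{s}{v} - \frac{v}{10}\right) = 3 + \left(- \frac{v}{10} + \frac{s}{v}\right) = 3 - \frac{v}{10} + \frac{s}{v}$)
$L{\left(11 \right)} 24 + H{\left(F{\left(-3 \right)},18 \right)} = 18 \cdot 24 + \left(3 - \frac{1}{5} + \frac{18}{2}\right) = 432 + \left(3 - \frac{1}{5} + 18 \cdot \frac{1}{2}\right) = 432 + \left(3 - \frac{1}{5} + 9\right) = 432 + \frac{59}{5} = \frac{2219}{5}$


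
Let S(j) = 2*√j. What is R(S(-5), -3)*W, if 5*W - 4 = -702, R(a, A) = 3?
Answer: -2094/5 ≈ -418.80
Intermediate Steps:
W = -698/5 (W = ⅘ + (⅕)*(-702) = ⅘ - 702/5 = -698/5 ≈ -139.60)
R(S(-5), -3)*W = 3*(-698/5) = -2094/5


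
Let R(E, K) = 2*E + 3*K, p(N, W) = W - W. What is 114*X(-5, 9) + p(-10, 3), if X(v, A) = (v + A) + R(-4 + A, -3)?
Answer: 570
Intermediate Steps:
p(N, W) = 0
X(v, A) = -17 + v + 3*A (X(v, A) = (v + A) + (2*(-4 + A) + 3*(-3)) = (A + v) + ((-8 + 2*A) - 9) = (A + v) + (-17 + 2*A) = -17 + v + 3*A)
114*X(-5, 9) + p(-10, 3) = 114*(-17 - 5 + 3*9) + 0 = 114*(-17 - 5 + 27) + 0 = 114*5 + 0 = 570 + 0 = 570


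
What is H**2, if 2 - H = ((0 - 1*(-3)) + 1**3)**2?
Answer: 196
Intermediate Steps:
H = -14 (H = 2 - ((0 - 1*(-3)) + 1**3)**2 = 2 - ((0 + 3) + 1)**2 = 2 - (3 + 1)**2 = 2 - 1*4**2 = 2 - 1*16 = 2 - 16 = -14)
H**2 = (-14)**2 = 196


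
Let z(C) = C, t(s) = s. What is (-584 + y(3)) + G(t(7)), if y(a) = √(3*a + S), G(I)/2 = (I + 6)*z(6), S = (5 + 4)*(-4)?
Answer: -428 + 3*I*√3 ≈ -428.0 + 5.1962*I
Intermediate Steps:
S = -36 (S = 9*(-4) = -36)
G(I) = 72 + 12*I (G(I) = 2*((I + 6)*6) = 2*((6 + I)*6) = 2*(36 + 6*I) = 72 + 12*I)
y(a) = √(-36 + 3*a) (y(a) = √(3*a - 36) = √(-36 + 3*a))
(-584 + y(3)) + G(t(7)) = (-584 + √(-36 + 3*3)) + (72 + 12*7) = (-584 + √(-36 + 9)) + (72 + 84) = (-584 + √(-27)) + 156 = (-584 + 3*I*√3) + 156 = -428 + 3*I*√3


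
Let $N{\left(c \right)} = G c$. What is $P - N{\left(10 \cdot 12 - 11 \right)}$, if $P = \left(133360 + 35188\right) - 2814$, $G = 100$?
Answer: $154834$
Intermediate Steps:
$N{\left(c \right)} = 100 c$
$P = 165734$ ($P = 168548 - 2814 = 165734$)
$P - N{\left(10 \cdot 12 - 11 \right)} = 165734 - 100 \left(10 \cdot 12 - 11\right) = 165734 - 100 \left(120 - 11\right) = 165734 - 100 \cdot 109 = 165734 - 10900 = 154834$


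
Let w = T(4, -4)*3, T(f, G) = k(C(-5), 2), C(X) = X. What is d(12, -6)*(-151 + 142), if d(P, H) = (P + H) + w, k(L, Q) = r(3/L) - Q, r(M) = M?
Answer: 81/5 ≈ 16.200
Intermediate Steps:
k(L, Q) = -Q + 3/L (k(L, Q) = 3/L - Q = -Q + 3/L)
T(f, G) = -13/5 (T(f, G) = -1*2 + 3/(-5) = -2 + 3*(-⅕) = -2 - ⅗ = -13/5)
w = -39/5 (w = -13/5*3 = -39/5 ≈ -7.8000)
d(P, H) = -39/5 + H + P (d(P, H) = (P + H) - 39/5 = (H + P) - 39/5 = -39/5 + H + P)
d(12, -6)*(-151 + 142) = (-39/5 - 6 + 12)*(-151 + 142) = -9/5*(-9) = 81/5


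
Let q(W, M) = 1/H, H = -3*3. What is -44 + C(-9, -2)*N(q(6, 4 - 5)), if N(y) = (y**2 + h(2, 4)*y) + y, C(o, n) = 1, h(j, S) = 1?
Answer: -3581/81 ≈ -44.210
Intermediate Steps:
H = -9
q(W, M) = -1/9 (q(W, M) = 1/(-9) = -1/9)
N(y) = y**2 + 2*y (N(y) = (y**2 + 1*y) + y = (y**2 + y) + y = (y + y**2) + y = y**2 + 2*y)
-44 + C(-9, -2)*N(q(6, 4 - 5)) = -44 + 1*(-(2 - 1/9)/9) = -44 + 1*(-1/9*17/9) = -44 + 1*(-17/81) = -44 - 17/81 = -3581/81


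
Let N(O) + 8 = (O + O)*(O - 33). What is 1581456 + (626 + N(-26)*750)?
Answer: 3877082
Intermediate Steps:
N(O) = -8 + 2*O*(-33 + O) (N(O) = -8 + (O + O)*(O - 33) = -8 + (2*O)*(-33 + O) = -8 + 2*O*(-33 + O))
1581456 + (626 + N(-26)*750) = 1581456 + (626 + (-8 - 66*(-26) + 2*(-26)²)*750) = 1581456 + (626 + (-8 + 1716 + 2*676)*750) = 1581456 + (626 + (-8 + 1716 + 1352)*750) = 1581456 + (626 + 3060*750) = 1581456 + (626 + 2295000) = 1581456 + 2295626 = 3877082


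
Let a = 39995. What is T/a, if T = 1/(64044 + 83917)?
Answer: 1/5917700195 ≈ 1.6898e-10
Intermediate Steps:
T = 1/147961 ≈ 6.7585e-6
T/a = (1/147961)/39995 = (1/147961)*(1/39995) = 1/5917700195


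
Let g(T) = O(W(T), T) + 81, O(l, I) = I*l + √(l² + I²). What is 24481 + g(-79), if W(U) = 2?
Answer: 24404 + √6245 ≈ 24483.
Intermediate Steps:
O(l, I) = √(I² + l²) + I*l (O(l, I) = I*l + √(I² + l²) = √(I² + l²) + I*l)
g(T) = 81 + √(4 + T²) + 2*T (g(T) = (√(T² + 2²) + T*2) + 81 = (√(T² + 4) + 2*T) + 81 = (√(4 + T²) + 2*T) + 81 = 81 + √(4 + T²) + 2*T)
24481 + g(-79) = 24481 + (81 + √(4 + (-79)²) + 2*(-79)) = 24481 + (81 + √(4 + 6241) - 158) = 24481 + (81 + √6245 - 158) = 24481 + (-77 + √6245) = 24404 + √6245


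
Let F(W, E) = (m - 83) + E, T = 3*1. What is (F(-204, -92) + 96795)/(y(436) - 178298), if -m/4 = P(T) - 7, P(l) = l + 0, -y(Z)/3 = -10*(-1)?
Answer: -24159/44582 ≈ -0.54190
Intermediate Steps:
T = 3
y(Z) = -30 (y(Z) = -(-30)*(-1) = -3*10 = -30)
P(l) = l
m = 16 (m = -4*(3 - 7) = -4*(-4) = 16)
F(W, E) = -67 + E (F(W, E) = (16 - 83) + E = -67 + E)
(F(-204, -92) + 96795)/(y(436) - 178298) = ((-67 - 92) + 96795)/(-30 - 178298) = (-159 + 96795)/(-178328) = 96636*(-1/178328) = -24159/44582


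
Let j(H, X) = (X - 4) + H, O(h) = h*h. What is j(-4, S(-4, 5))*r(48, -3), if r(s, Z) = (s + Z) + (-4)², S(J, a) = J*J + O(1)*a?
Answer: 793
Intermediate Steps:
O(h) = h²
S(J, a) = a + J² (S(J, a) = J*J + 1²*a = J² + 1*a = J² + a = a + J²)
r(s, Z) = 16 + Z + s (r(s, Z) = (Z + s) + 16 = 16 + Z + s)
j(H, X) = -4 + H + X (j(H, X) = (-4 + X) + H = -4 + H + X)
j(-4, S(-4, 5))*r(48, -3) = (-4 - 4 + (5 + (-4)²))*(16 - 3 + 48) = (-4 - 4 + (5 + 16))*61 = (-4 - 4 + 21)*61 = 13*61 = 793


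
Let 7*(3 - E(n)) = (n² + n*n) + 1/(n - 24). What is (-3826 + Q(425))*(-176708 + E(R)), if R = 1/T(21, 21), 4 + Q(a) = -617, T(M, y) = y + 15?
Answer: 3076095364940825/3914568 ≈ 7.8581e+8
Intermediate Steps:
T(M, y) = 15 + y
Q(a) = -621 (Q(a) = -4 - 617 = -621)
R = 1/36 (R = 1/(15 + 21) = 1/36 ≈ 0.027778)
E(n) = 3 - 2*n²/7 - 1/(7*(-24 + n)) (E(n) = 3 - ((n² + n*n) + 1/(n - 24))/7 = 3 - ((n² + n²) + 1/(-24 + n))/7 = 3 - (2*n² + 1/(-24 + n))/7 = 3 - (1/(-24 + n) + 2*n²)/7 = 3 + (-2*n²/7 - 1/(7*(-24 + n))) = 3 - 2*n²/7 - 1/(7*(-24 + n)))
(-3826 + Q(425))*(-176708 + E(R)) = (-3826 - 621)*(-176708 + (-505 - 2*(1/36)³ + 21*(1/36) + 48*(1/36)²)/(7*(-24 + 1/36))) = -4447*(-176708 + (-505 - 2*1/46656 + 7/12 + 48*(1/1296))/(7*(-863/36))) = -4447*(-176708 + (⅐)*(-36/863)*(-505 - 1/23328 + 7/12 + 1/27)) = -4447*(-176708 + (⅐)*(-36/863)*(-11766169/23328)) = -4447*(-176708 + 11766169/3914568) = -4447*(-691723715975/3914568) = 3076095364940825/3914568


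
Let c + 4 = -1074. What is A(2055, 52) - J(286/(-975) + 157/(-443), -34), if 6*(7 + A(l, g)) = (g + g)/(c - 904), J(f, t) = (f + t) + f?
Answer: 310455999/10975325 ≈ 28.287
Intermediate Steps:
c = -1078 (c = -4 - 1074 = -1078)
J(f, t) = t + 2*f
A(l, g) = -7 - g/5946 (A(l, g) = -7 + ((g + g)/(-1078 - 904))/6 = -7 + ((2*g)/(-1982))/6 = -7 + ((2*g)*(-1/1982))/6 = -7 + (-g/991)/6 = -7 - g/5946)
A(2055, 52) - J(286/(-975) + 157/(-443), -34) = (-7 - 1/5946*52) - (-34 + 2*(286/(-975) + 157/(-443))) = (-7 - 26/2973) - (-34 + 2*(286*(-1/975) + 157*(-1/443))) = -20837/2973 - (-34 + 2*(-22/75 - 157/443)) = -20837/2973 - (-34 + 2*(-21521/33225)) = -20837/2973 - (-34 - 43042/33225) = -20837/2973 - 1*(-1172692/33225) = -20837/2973 + 1172692/33225 = 310455999/10975325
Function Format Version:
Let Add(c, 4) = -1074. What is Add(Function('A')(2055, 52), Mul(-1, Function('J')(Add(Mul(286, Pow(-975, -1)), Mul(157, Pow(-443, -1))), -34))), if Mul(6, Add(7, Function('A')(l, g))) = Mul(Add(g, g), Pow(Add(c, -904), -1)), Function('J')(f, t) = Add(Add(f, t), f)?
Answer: Rational(310455999, 10975325) ≈ 28.287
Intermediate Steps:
c = -1078 (c = Add(-4, -1074) = -1078)
Function('J')(f, t) = Add(t, Mul(2, f))
Function('A')(l, g) = Add(-7, Mul(Rational(-1, 5946), g)) (Function('A')(l, g) = Add(-7, Mul(Rational(1, 6), Mul(Add(g, g), Pow(Add(-1078, -904), -1)))) = Add(-7, Mul(Rational(1, 6), Mul(Mul(2, g), Pow(-1982, -1)))) = Add(-7, Mul(Rational(1, 6), Mul(Mul(2, g), Rational(-1, 1982)))) = Add(-7, Mul(Rational(1, 6), Mul(Rational(-1, 991), g))) = Add(-7, Mul(Rational(-1, 5946), g)))
Add(Function('A')(2055, 52), Mul(-1, Function('J')(Add(Mul(286, Pow(-975, -1)), Mul(157, Pow(-443, -1))), -34))) = Add(Add(-7, Mul(Rational(-1, 5946), 52)), Mul(-1, Add(-34, Mul(2, Add(Mul(286, Pow(-975, -1)), Mul(157, Pow(-443, -1))))))) = Add(Add(-7, Rational(-26, 2973)), Mul(-1, Add(-34, Mul(2, Add(Mul(286, Rational(-1, 975)), Mul(157, Rational(-1, 443))))))) = Add(Rational(-20837, 2973), Mul(-1, Add(-34, Mul(2, Add(Rational(-22, 75), Rational(-157, 443)))))) = Add(Rational(-20837, 2973), Mul(-1, Add(-34, Mul(2, Rational(-21521, 33225))))) = Add(Rational(-20837, 2973), Mul(-1, Add(-34, Rational(-43042, 33225)))) = Add(Rational(-20837, 2973), Mul(-1, Rational(-1172692, 33225))) = Add(Rational(-20837, 2973), Rational(1172692, 33225)) = Rational(310455999, 10975325)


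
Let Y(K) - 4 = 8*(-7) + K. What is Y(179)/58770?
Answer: 127/58770 ≈ 0.0021610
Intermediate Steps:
Y(K) = -52 + K (Y(K) = 4 + (8*(-7) + K) = 4 + (-56 + K) = -52 + K)
Y(179)/58770 = (-52 + 179)/58770 = 127*(1/58770) = 127/58770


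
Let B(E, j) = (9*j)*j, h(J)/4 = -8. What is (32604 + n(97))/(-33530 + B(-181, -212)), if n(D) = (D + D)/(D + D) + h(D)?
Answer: 32573/370966 ≈ 0.087806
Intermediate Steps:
h(J) = -32 (h(J) = 4*(-8) = -32)
n(D) = -31 (n(D) = (D + D)/(D + D) - 32 = (2*D)/((2*D)) - 32 = (2*D)*(1/(2*D)) - 32 = 1 - 32 = -31)
B(E, j) = 9*j²
(32604 + n(97))/(-33530 + B(-181, -212)) = (32604 - 31)/(-33530 + 9*(-212)²) = 32573/(-33530 + 9*44944) = 32573/(-33530 + 404496) = 32573/370966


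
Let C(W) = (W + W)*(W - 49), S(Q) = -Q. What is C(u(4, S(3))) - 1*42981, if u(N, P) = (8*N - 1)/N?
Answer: -348963/8 ≈ -43620.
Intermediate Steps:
u(N, P) = (-1 + 8*N)/N
C(W) = 2*W*(-49 + W) (C(W) = (2*W)*(-49 + W) = 2*W*(-49 + W))
C(u(4, S(3))) - 1*42981 = 2*(8 - 1/4)*(-49 + (8 - 1/4)) - 1*42981 = 2*(8 - 1*¼)*(-49 + (8 - 1*¼)) - 42981 = 2*(8 - ¼)*(-49 + (8 - ¼)) - 42981 = 2*(31/4)*(-49 + 31/4) - 42981 = 2*(31/4)*(-165/4) - 42981 = -5115/8 - 42981 = -348963/8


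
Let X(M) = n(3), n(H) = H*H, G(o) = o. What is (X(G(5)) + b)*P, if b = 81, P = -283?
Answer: -25470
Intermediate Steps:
n(H) = H²
X(M) = 9 (X(M) = 3² = 9)
(X(G(5)) + b)*P = (9 + 81)*(-283) = 90*(-283) = -25470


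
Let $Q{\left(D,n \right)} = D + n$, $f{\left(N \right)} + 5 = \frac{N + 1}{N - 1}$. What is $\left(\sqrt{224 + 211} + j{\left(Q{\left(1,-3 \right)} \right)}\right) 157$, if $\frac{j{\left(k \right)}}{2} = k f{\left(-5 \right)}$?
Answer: $\frac{8164}{3} + 157 \sqrt{435} \approx 5995.8$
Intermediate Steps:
$f{\left(N \right)} = -5 + \frac{1 + N}{-1 + N}$ ($f{\left(N \right)} = -5 + \frac{N + 1}{N - 1} = -5 + \frac{1 + N}{-1 + N}$)
$j{\left(k \right)} = - \frac{26 k}{3}$ ($j{\left(k \right)} = 2 k \frac{2 \left(3 - -10\right)}{-1 - 5} = 2 k \frac{2 \left(3 + 10\right)}{-6} = 2 k 2 \left(- \frac{1}{6}\right) 13 = 2 k \left(- \frac{13}{3}\right) = 2 \left(- \frac{13 k}{3}\right) = - \frac{26 k}{3}$)
$\left(\sqrt{224 + 211} + j{\left(Q{\left(1,-3 \right)} \right)}\right) 157 = \left(\sqrt{224 + 211} - \frac{26 \left(1 - 3\right)}{3}\right) 157 = \left(\sqrt{435} - - \frac{52}{3}\right) 157 = \left(\sqrt{435} + \frac{52}{3}\right) 157 = \left(\frac{52}{3} + \sqrt{435}\right) 157 = \frac{8164}{3} + 157 \sqrt{435}$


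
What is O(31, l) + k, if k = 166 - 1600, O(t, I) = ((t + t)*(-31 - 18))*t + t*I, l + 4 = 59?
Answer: -93907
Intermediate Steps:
l = 55 (l = -4 + 59 = 55)
O(t, I) = -98*t² + I*t (O(t, I) = ((2*t)*(-49))*t + I*t = (-98*t)*t + I*t = -98*t² + I*t)
k = -1434
O(31, l) + k = 31*(55 - 98*31) - 1434 = 31*(55 - 3038) - 1434 = 31*(-2983) - 1434 = -92473 - 1434 = -93907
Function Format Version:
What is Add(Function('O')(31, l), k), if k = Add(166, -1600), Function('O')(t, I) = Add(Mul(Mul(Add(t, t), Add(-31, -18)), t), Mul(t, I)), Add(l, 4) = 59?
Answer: -93907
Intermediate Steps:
l = 55 (l = Add(-4, 59) = 55)
Function('O')(t, I) = Add(Mul(-98, Pow(t, 2)), Mul(I, t)) (Function('O')(t, I) = Add(Mul(Mul(Mul(2, t), -49), t), Mul(I, t)) = Add(Mul(Mul(-98, t), t), Mul(I, t)) = Add(Mul(-98, Pow(t, 2)), Mul(I, t)))
k = -1434
Add(Function('O')(31, l), k) = Add(Mul(31, Add(55, Mul(-98, 31))), -1434) = Add(Mul(31, Add(55, -3038)), -1434) = Add(Mul(31, -2983), -1434) = Add(-92473, -1434) = -93907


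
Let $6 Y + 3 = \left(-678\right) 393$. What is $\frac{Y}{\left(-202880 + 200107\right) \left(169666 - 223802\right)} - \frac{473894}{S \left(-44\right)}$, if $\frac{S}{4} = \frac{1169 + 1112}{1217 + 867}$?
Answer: $\frac{18532112100017007}{7533278081296} \approx 2460.0$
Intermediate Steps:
$S = \frac{2281}{521}$ ($S = 4 \frac{1169 + 1112}{1217 + 867} = 4 \cdot \frac{2281}{2084} = \frac{2281}{521} \approx 4.3781$)
$Y = - \frac{88819}{2}$ ($Y = - \frac{1}{2} + \frac{\left(-678\right) 393}{6} = - \frac{1}{2} + \frac{1}{6} \left(-266454\right) = - \frac{1}{2} - 44409 = - \frac{88819}{2} \approx -44410.0$)
$\frac{Y}{\left(-202880 + 200107\right) \left(169666 - 223802\right)} - \frac{473894}{S \left(-44\right)} = - \frac{88819}{2 \left(-202880 + 200107\right) \left(169666 - 223802\right)} - \frac{473894}{\frac{2281}{521} \left(-44\right)} = - \frac{88819}{2 \left(\left(-2773\right) \left(-54136\right)\right)} - \frac{473894}{- \frac{100364}{521}} = - \frac{88819}{2 \cdot 150119128} - - \frac{123449387}{50182} = \left(- \frac{88819}{2}\right) \frac{1}{150119128} + \frac{123449387}{50182} = - \frac{88819}{300238256} + \frac{123449387}{50182} = \frac{18532112100017007}{7533278081296}$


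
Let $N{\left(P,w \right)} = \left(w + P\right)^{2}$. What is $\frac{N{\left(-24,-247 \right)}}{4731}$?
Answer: $\frac{73441}{4731} \approx 15.523$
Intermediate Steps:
$N{\left(P,w \right)} = \left(P + w\right)^{2}$
$\frac{N{\left(-24,-247 \right)}}{4731} = \frac{\left(-24 - 247\right)^{2}}{4731} = \left(-271\right)^{2} \cdot \frac{1}{4731} = 73441 \cdot \frac{1}{4731} = \frac{73441}{4731}$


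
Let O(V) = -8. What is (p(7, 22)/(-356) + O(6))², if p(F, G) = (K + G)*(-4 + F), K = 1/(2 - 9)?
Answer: 415956025/6210064 ≈ 66.981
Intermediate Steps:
K = -⅐ (K = 1/(-7) = -⅐ ≈ -0.14286)
p(F, G) = (-4 + F)*(-⅐ + G) (p(F, G) = (-⅐ + G)*(-4 + F) = (-4 + F)*(-⅐ + G))
(p(7, 22)/(-356) + O(6))² = ((4/7 - 4*22 - ⅐*7 + 7*22)/(-356) - 8)² = ((4/7 - 88 - 1 + 154)*(-1/356) - 8)² = ((459/7)*(-1/356) - 8)² = (-459/2492 - 8)² = (-20395/2492)² = 415956025/6210064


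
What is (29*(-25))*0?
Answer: 0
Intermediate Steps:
(29*(-25))*0 = -725*0 = 0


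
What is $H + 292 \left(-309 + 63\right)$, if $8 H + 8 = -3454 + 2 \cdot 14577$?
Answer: $- \frac{137241}{2} \approx -68621.0$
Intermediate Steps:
$H = \frac{6423}{2}$ ($H = -1 + \frac{-3454 + 2 \cdot 14577}{8} = -1 + \frac{-3454 + 29154}{8} = -1 + \frac{1}{8} \cdot 25700 = -1 + \frac{6425}{2} = \frac{6423}{2} \approx 3211.5$)
$H + 292 \left(-309 + 63\right) = \frac{6423}{2} + 292 \left(-309 + 63\right) = \frac{6423}{2} + 292 \left(-246\right) = \frac{6423}{2} - 71832 = - \frac{137241}{2}$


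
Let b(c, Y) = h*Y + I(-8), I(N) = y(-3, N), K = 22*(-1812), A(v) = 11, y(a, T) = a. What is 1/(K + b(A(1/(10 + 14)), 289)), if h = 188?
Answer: 1/14465 ≈ 6.9132e-5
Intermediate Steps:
K = -39864
I(N) = -3
b(c, Y) = -3 + 188*Y (b(c, Y) = 188*Y - 3 = -3 + 188*Y)
1/(K + b(A(1/(10 + 14)), 289)) = 1/(-39864 + (-3 + 188*289)) = 1/(-39864 + (-3 + 54332)) = 1/(-39864 + 54329) = 1/14465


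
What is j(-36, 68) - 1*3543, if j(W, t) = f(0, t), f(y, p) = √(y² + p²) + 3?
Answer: -3472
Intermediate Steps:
f(y, p) = 3 + √(p² + y²) (f(y, p) = √(p² + y²) + 3 = 3 + √(p² + y²))
j(W, t) = 3 + √(t²) (j(W, t) = 3 + √(t² + 0²) = 3 + √(t² + 0) = 3 + √(t²))
j(-36, 68) - 1*3543 = (3 + √(68²)) - 1*3543 = (3 + √4624) - 3543 = (3 + 68) - 3543 = 71 - 3543 = -3472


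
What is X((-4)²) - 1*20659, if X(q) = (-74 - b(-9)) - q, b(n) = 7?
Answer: -20756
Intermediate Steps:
X(q) = -81 - q (X(q) = (-74 - 1*7) - q = (-74 - 7) - q = -81 - q)
X((-4)²) - 1*20659 = (-81 - 1*(-4)²) - 1*20659 = (-81 - 1*16) - 20659 = (-81 - 16) - 20659 = -97 - 20659 = -20756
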